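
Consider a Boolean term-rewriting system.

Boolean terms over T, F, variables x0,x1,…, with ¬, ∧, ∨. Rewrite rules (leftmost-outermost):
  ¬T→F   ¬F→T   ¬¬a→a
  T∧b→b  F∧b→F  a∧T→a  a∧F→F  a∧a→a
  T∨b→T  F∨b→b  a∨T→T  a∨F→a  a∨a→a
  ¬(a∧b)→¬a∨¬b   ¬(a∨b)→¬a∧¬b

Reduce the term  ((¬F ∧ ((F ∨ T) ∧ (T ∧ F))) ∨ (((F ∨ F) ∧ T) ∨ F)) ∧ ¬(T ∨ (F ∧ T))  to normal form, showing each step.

Answer: normal form = F  (in 10 steps)

Working:
  start: ((¬F ∧ ((F ∨ T) ∧ (T ∧ F))) ∨ (((F ∨ F) ∧ T) ∨ F)) ∧ ¬(T ∨ (F ∧ T))
  →1  ((T ∧ ((F ∨ T) ∧ (T ∧ F))) ∨ (((F ∨ F) ∧ T) ∨ F)) ∧ ¬(T ∨ (F ∧ T))
  →2  (((F ∨ T) ∧ (T ∧ F)) ∨ (((F ∨ F) ∧ T) ∨ F)) ∧ ¬(T ∨ (F ∧ T))
  →3  ((T ∧ (T ∧ F)) ∨ (((F ∨ F) ∧ T) ∨ F)) ∧ ¬(T ∨ (F ∧ T))
  →4  ((T ∧ F) ∨ (((F ∨ F) ∧ T) ∨ F)) ∧ ¬(T ∨ (F ∧ T))
  →5  (F ∨ (((F ∨ F) ∧ T) ∨ F)) ∧ ¬(T ∨ (F ∧ T))
  →6  (((F ∨ F) ∧ T) ∨ F) ∧ ¬(T ∨ (F ∧ T))
  →7  ((F ∨ F) ∧ T) ∧ ¬(T ∨ (F ∧ T))
  →8  (F ∨ F) ∧ ¬(T ∨ (F ∧ T))
  →9  F ∧ ¬(T ∨ (F ∧ T))
  →10  F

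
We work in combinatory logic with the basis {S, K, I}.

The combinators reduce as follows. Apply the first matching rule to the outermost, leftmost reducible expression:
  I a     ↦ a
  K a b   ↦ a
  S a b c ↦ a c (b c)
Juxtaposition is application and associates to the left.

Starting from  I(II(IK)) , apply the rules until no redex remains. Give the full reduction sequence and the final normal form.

  start: I(II(IK))
  →1  II(IK)
  →2  I(IK)
  →3  IK
  →4  K

Answer: normal form = K  (in 4 steps)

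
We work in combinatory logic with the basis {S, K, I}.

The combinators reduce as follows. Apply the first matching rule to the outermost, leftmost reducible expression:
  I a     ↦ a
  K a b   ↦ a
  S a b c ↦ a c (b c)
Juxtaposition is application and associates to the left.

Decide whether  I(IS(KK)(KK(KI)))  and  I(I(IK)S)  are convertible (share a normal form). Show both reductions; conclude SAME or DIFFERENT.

Term A:
  start: I(IS(KK)(KK(KI)))
  →1  IS(KK)(KK(KI))
  →2  S(KK)(KK(KI))
  →3  S(KK)K

Term B:
  start: I(I(IK)S)
  →1  I(IK)S
  →2  IKS
  →3  KS

Answer: DIFFERENT — A ⇓ S(KK)K, B ⇓ KS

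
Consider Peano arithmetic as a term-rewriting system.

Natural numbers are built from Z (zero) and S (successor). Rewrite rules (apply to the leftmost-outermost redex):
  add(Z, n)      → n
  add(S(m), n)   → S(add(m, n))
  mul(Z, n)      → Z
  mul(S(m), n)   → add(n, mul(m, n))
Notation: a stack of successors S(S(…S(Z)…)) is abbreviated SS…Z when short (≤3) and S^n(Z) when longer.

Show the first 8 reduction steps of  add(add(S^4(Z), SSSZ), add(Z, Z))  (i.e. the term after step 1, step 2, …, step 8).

Answer: after 8 steps: S(S(S(S(add(add(Z, SSSZ), add(Z, Z))))))

Derivation:
  start: add(add(S^4(Z), SSSZ), add(Z, Z))
  step 1: add(S(add(SSSZ, SSSZ)), add(Z, Z))
  step 2: S(add(add(SSSZ, SSSZ), add(Z, Z)))
  step 3: S(add(S(add(SSZ, SSSZ)), add(Z, Z)))
  step 4: S(S(add(add(SSZ, SSSZ), add(Z, Z))))
  step 5: S(S(add(S(add(SZ, SSSZ)), add(Z, Z))))
  step 6: S(S(S(add(add(SZ, SSSZ), add(Z, Z)))))
  step 7: S(S(S(add(S(add(Z, SSSZ)), add(Z, Z)))))
  step 8: S(S(S(S(add(add(Z, SSSZ), add(Z, Z))))))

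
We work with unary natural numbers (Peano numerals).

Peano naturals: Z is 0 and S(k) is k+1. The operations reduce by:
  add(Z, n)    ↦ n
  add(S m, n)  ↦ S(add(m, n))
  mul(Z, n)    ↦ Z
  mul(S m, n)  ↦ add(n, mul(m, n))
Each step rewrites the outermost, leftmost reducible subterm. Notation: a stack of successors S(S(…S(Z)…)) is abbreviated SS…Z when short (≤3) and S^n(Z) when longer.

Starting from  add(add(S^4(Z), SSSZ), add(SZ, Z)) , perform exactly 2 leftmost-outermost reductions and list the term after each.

  start: add(add(S^4(Z), SSSZ), add(SZ, Z))
  [1] add(S(add(SSSZ, SSSZ)), add(SZ, Z))
  [2] S(add(add(SSSZ, SSSZ), add(SZ, Z)))

Answer: after 2 steps: S(add(add(SSSZ, SSSZ), add(SZ, Z)))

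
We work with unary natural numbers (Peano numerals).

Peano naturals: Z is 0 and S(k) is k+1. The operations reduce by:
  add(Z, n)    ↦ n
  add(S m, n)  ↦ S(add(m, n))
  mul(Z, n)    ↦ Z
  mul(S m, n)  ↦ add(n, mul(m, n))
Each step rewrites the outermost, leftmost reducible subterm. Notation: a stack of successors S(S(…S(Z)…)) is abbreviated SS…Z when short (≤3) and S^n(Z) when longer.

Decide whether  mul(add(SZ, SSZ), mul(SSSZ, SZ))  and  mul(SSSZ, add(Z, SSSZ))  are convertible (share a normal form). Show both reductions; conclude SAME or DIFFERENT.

Term A:
  start: mul(add(SZ, SSZ), mul(SSSZ, SZ))
  step 1: mul(S(add(Z, SSZ)), mul(SSSZ, SZ))
  step 2: add(mul(SSSZ, SZ), mul(add(Z, SSZ), mul(SSSZ, SZ)))
  step 3: add(add(SZ, mul(SSZ, SZ)), mul(add(Z, SSZ), mul(SSSZ, SZ)))
  step 4: add(S(add(Z, mul(SSZ, SZ))), mul(add(Z, SSZ), mul(SSSZ, SZ)))
  step 5: S(add(add(Z, mul(SSZ, SZ)), mul(add(Z, SSZ), mul(SSSZ, SZ))))
  step 6: S(add(mul(SSZ, SZ), mul(add(Z, SSZ), mul(SSSZ, SZ))))
  step 7: S(add(add(SZ, mul(SZ, SZ)), mul(add(Z, SSZ), mul(SSSZ, SZ))))
  step 8: S(add(S(add(Z, mul(SZ, SZ))), mul(add(Z, SSZ), mul(SSSZ, SZ))))
  step 9: S(S(add(add(Z, mul(SZ, SZ)), mul(add(Z, SSZ), mul(SSSZ, SZ)))))
  step 10: S(S(add(mul(SZ, SZ), mul(add(Z, SSZ), mul(SSSZ, SZ)))))
  step 11: S(S(add(add(SZ, mul(Z, SZ)), mul(add(Z, SSZ), mul(SSSZ, SZ)))))
  step 12: S(S(add(S(add(Z, mul(Z, SZ))), mul(add(Z, SSZ), mul(SSSZ, SZ)))))
  step 13: S(S(S(add(add(Z, mul(Z, SZ)), mul(add(Z, SSZ), mul(SSSZ, SZ))))))
  step 14: S(S(S(add(mul(Z, SZ), mul(add(Z, SSZ), mul(SSSZ, SZ))))))
  step 15: S(S(S(add(Z, mul(add(Z, SSZ), mul(SSSZ, SZ))))))
  step 16: S(S(S(mul(add(Z, SSZ), mul(SSSZ, SZ)))))
  step 17: S(S(S(mul(SSZ, mul(SSSZ, SZ)))))
  step 18: S(S(S(add(mul(SSSZ, SZ), mul(SZ, mul(SSSZ, SZ))))))
  step 19: S(S(S(add(add(SZ, mul(SSZ, SZ)), mul(SZ, mul(SSSZ, SZ))))))
  step 20: S(S(S(add(S(add(Z, mul(SSZ, SZ))), mul(SZ, mul(SSSZ, SZ))))))
  step 21: S(S(S(S(add(add(Z, mul(SSZ, SZ)), mul(SZ, mul(SSSZ, SZ)))))))
  step 22: S(S(S(S(add(mul(SSZ, SZ), mul(SZ, mul(SSSZ, SZ)))))))
  step 23: S(S(S(S(add(add(SZ, mul(SZ, SZ)), mul(SZ, mul(SSSZ, SZ)))))))
  step 24: S(S(S(S(add(S(add(Z, mul(SZ, SZ))), mul(SZ, mul(SSSZ, SZ)))))))
  step 25: S(S(S(S(S(add(add(Z, mul(SZ, SZ)), mul(SZ, mul(SSSZ, SZ))))))))
  step 26: S(S(S(S(S(add(mul(SZ, SZ), mul(SZ, mul(SSSZ, SZ))))))))
  step 27: S(S(S(S(S(add(add(SZ, mul(Z, SZ)), mul(SZ, mul(SSSZ, SZ))))))))
  step 28: S(S(S(S(S(add(S(add(Z, mul(Z, SZ))), mul(SZ, mul(SSSZ, SZ))))))))
  step 29: S(S(S(S(S(S(add(add(Z, mul(Z, SZ)), mul(SZ, mul(SSSZ, SZ)))))))))
  step 30: S(S(S(S(S(S(add(mul(Z, SZ), mul(SZ, mul(SSSZ, SZ)))))))))
  step 31: S(S(S(S(S(S(add(Z, mul(SZ, mul(SSSZ, SZ)))))))))
  step 32: S(S(S(S(S(S(mul(SZ, mul(SSSZ, SZ))))))))
  step 33: S(S(S(S(S(S(add(mul(SSSZ, SZ), mul(Z, mul(SSSZ, SZ)))))))))
  step 34: S(S(S(S(S(S(add(add(SZ, mul(SSZ, SZ)), mul(Z, mul(SSSZ, SZ)))))))))
  step 35: S(S(S(S(S(S(add(S(add(Z, mul(SSZ, SZ))), mul(Z, mul(SSSZ, SZ)))))))))
  step 36: S(S(S(S(S(S(S(add(add(Z, mul(SSZ, SZ)), mul(Z, mul(SSSZ, SZ))))))))))
  step 37: S(S(S(S(S(S(S(add(mul(SSZ, SZ), mul(Z, mul(SSSZ, SZ))))))))))
  step 38: S(S(S(S(S(S(S(add(add(SZ, mul(SZ, SZ)), mul(Z, mul(SSSZ, SZ))))))))))
  step 39: S(S(S(S(S(S(S(add(S(add(Z, mul(SZ, SZ))), mul(Z, mul(SSSZ, SZ))))))))))
  step 40: S(S(S(S(S(S(S(S(add(add(Z, mul(SZ, SZ)), mul(Z, mul(SSSZ, SZ)))))))))))
  step 41: S(S(S(S(S(S(S(S(add(mul(SZ, SZ), mul(Z, mul(SSSZ, SZ)))))))))))
  step 42: S(S(S(S(S(S(S(S(add(add(SZ, mul(Z, SZ)), mul(Z, mul(SSSZ, SZ)))))))))))
  step 43: S(S(S(S(S(S(S(S(add(S(add(Z, mul(Z, SZ))), mul(Z, mul(SSSZ, SZ)))))))))))
  step 44: S(S(S(S(S(S(S(S(S(add(add(Z, mul(Z, SZ)), mul(Z, mul(SSSZ, SZ))))))))))))
  step 45: S(S(S(S(S(S(S(S(S(add(mul(Z, SZ), mul(Z, mul(SSSZ, SZ))))))))))))
  step 46: S(S(S(S(S(S(S(S(S(add(Z, mul(Z, mul(SSSZ, SZ))))))))))))
  step 47: S(S(S(S(S(S(S(S(S(mul(Z, mul(SSSZ, SZ)))))))))))
  step 48: S^9(Z)

Term B:
  start: mul(SSSZ, add(Z, SSSZ))
  step 1: add(add(Z, SSSZ), mul(SSZ, add(Z, SSSZ)))
  step 2: add(SSSZ, mul(SSZ, add(Z, SSSZ)))
  step 3: S(add(SSZ, mul(SSZ, add(Z, SSSZ))))
  step 4: S(S(add(SZ, mul(SSZ, add(Z, SSSZ)))))
  step 5: S(S(S(add(Z, mul(SSZ, add(Z, SSSZ))))))
  step 6: S(S(S(mul(SSZ, add(Z, SSSZ)))))
  step 7: S(S(S(add(add(Z, SSSZ), mul(SZ, add(Z, SSSZ))))))
  step 8: S(S(S(add(SSSZ, mul(SZ, add(Z, SSSZ))))))
  step 9: S(S(S(S(add(SSZ, mul(SZ, add(Z, SSSZ)))))))
  step 10: S(S(S(S(S(add(SZ, mul(SZ, add(Z, SSSZ))))))))
  step 11: S(S(S(S(S(S(add(Z, mul(SZ, add(Z, SSSZ)))))))))
  step 12: S(S(S(S(S(S(mul(SZ, add(Z, SSSZ))))))))
  step 13: S(S(S(S(S(S(add(add(Z, SSSZ), mul(Z, add(Z, SSSZ)))))))))
  step 14: S(S(S(S(S(S(add(SSSZ, mul(Z, add(Z, SSSZ)))))))))
  step 15: S(S(S(S(S(S(S(add(SSZ, mul(Z, add(Z, SSSZ))))))))))
  step 16: S(S(S(S(S(S(S(S(add(SZ, mul(Z, add(Z, SSSZ)))))))))))
  step 17: S(S(S(S(S(S(S(S(S(add(Z, mul(Z, add(Z, SSSZ))))))))))))
  step 18: S(S(S(S(S(S(S(S(S(mul(Z, add(Z, SSSZ)))))))))))
  step 19: S^9(Z)

Answer: SAME — A ⇓ S^9(Z), B ⇓ S^9(Z)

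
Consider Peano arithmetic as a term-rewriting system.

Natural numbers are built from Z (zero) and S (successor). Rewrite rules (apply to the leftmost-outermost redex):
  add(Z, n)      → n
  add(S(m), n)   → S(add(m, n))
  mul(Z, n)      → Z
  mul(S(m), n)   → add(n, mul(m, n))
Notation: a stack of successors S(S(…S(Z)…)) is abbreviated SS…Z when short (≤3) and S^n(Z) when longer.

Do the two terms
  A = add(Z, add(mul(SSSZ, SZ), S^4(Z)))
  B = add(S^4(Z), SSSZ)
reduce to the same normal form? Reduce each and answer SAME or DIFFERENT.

Term A:
  start: add(Z, add(mul(SSSZ, SZ), S^4(Z)))
  →1  add(mul(SSSZ, SZ), S^4(Z))
  →2  add(add(SZ, mul(SSZ, SZ)), S^4(Z))
  →3  add(S(add(Z, mul(SSZ, SZ))), S^4(Z))
  →4  S(add(add(Z, mul(SSZ, SZ)), S^4(Z)))
  →5  S(add(mul(SSZ, SZ), S^4(Z)))
  →6  S(add(add(SZ, mul(SZ, SZ)), S^4(Z)))
  →7  S(add(S(add(Z, mul(SZ, SZ))), S^4(Z)))
  →8  S(S(add(add(Z, mul(SZ, SZ)), S^4(Z))))
  →9  S(S(add(mul(SZ, SZ), S^4(Z))))
  →10  S(S(add(add(SZ, mul(Z, SZ)), S^4(Z))))
  →11  S(S(add(S(add(Z, mul(Z, SZ))), S^4(Z))))
  →12  S(S(S(add(add(Z, mul(Z, SZ)), S^4(Z)))))
  →13  S(S(S(add(mul(Z, SZ), S^4(Z)))))
  →14  S(S(S(add(Z, S^4(Z)))))
  →15  S^7(Z)

Term B:
  start: add(S^4(Z), SSSZ)
  →1  S(add(SSSZ, SSSZ))
  →2  S(S(add(SSZ, SSSZ)))
  →3  S(S(S(add(SZ, SSSZ))))
  →4  S(S(S(S(add(Z, SSSZ)))))
  →5  S^7(Z)

Answer: SAME — A ⇓ S^7(Z), B ⇓ S^7(Z)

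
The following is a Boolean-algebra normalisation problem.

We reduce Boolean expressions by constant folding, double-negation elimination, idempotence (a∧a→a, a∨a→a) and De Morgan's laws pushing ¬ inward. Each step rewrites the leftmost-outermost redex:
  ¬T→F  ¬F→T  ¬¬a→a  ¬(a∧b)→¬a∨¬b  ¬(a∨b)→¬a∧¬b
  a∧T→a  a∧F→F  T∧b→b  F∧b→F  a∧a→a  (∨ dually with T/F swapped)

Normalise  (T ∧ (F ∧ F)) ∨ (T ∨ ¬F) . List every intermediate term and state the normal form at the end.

Answer: normal form = T  (in 4 steps)

Reduction:
  start: (T ∧ (F ∧ F)) ∨ (T ∨ ¬F)
  [1] (F ∧ F) ∨ (T ∨ ¬F)
  [2] F ∨ (T ∨ ¬F)
  [3] T ∨ ¬F
  [4] T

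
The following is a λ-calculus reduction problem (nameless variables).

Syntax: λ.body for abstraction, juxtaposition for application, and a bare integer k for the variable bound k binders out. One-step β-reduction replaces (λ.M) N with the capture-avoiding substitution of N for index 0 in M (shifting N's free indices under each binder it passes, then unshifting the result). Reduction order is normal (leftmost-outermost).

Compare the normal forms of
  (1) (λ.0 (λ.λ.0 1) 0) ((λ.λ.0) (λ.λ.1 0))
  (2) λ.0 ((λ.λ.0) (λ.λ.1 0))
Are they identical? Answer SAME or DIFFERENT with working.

Answer: SAME — A ⇓ λ.0 (λ.0), B ⇓ λ.0 (λ.0)

Derivation:
Term A:
  start: (λ.0 (λ.λ.0 1) 0) ((λ.λ.0) (λ.λ.1 0))
  →1  (λ.λ.0) (λ.λ.1 0) (λ.λ.0 1) ((λ.λ.0) (λ.λ.1 0))
  →2  (λ.0) (λ.λ.0 1) ((λ.λ.0) (λ.λ.1 0))
  →3  (λ.λ.0 1) ((λ.λ.0) (λ.λ.1 0))
  →4  λ.0 ((λ.λ.0) (λ.λ.1 0))
  →5  λ.0 (λ.0)

Term B:
  start: λ.0 ((λ.λ.0) (λ.λ.1 0))
  →1  λ.0 (λ.0)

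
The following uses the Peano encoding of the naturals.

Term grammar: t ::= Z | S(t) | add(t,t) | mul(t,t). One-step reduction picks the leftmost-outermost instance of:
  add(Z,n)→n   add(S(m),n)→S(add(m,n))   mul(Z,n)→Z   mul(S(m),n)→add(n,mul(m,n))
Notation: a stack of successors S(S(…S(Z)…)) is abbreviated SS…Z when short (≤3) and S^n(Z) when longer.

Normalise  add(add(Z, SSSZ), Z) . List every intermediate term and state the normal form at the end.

Answer: normal form = SSSZ  (in 5 steps)

Derivation:
  start: add(add(Z, SSSZ), Z)
  [1] add(SSSZ, Z)
  [2] S(add(SSZ, Z))
  [3] S(S(add(SZ, Z)))
  [4] S(S(S(add(Z, Z))))
  [5] SSSZ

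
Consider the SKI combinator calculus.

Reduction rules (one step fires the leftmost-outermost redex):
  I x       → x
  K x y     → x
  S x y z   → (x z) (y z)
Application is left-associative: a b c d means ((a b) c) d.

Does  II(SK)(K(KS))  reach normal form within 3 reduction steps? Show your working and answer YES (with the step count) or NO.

  start: II(SK)(K(KS))
  →1  I(SK)(K(KS))
  →2  SK(K(KS))

Answer: YES — reaches normal form SK(K(KS)) in 2 ≤ 3 steps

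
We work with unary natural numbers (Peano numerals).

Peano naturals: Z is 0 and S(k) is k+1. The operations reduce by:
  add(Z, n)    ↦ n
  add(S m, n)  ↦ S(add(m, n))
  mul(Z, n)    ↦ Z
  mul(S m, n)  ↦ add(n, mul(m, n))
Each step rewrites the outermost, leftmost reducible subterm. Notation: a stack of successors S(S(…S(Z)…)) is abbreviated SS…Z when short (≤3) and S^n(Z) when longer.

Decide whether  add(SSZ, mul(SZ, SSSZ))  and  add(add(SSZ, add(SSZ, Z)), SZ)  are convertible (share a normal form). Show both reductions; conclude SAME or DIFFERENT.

Term A:
  start: add(SSZ, mul(SZ, SSSZ))
  [1] S(add(SZ, mul(SZ, SSSZ)))
  [2] S(S(add(Z, mul(SZ, SSSZ))))
  [3] S(S(mul(SZ, SSSZ)))
  [4] S(S(add(SSSZ, mul(Z, SSSZ))))
  [5] S(S(S(add(SSZ, mul(Z, SSSZ)))))
  [6] S(S(S(S(add(SZ, mul(Z, SSSZ))))))
  [7] S(S(S(S(S(add(Z, mul(Z, SSSZ)))))))
  [8] S(S(S(S(S(mul(Z, SSSZ))))))
  [9] S^5(Z)

Term B:
  start: add(add(SSZ, add(SSZ, Z)), SZ)
  [1] add(S(add(SZ, add(SSZ, Z))), SZ)
  [2] S(add(add(SZ, add(SSZ, Z)), SZ))
  [3] S(add(S(add(Z, add(SSZ, Z))), SZ))
  [4] S(S(add(add(Z, add(SSZ, Z)), SZ)))
  [5] S(S(add(add(SSZ, Z), SZ)))
  [6] S(S(add(S(add(SZ, Z)), SZ)))
  [7] S(S(S(add(add(SZ, Z), SZ))))
  [8] S(S(S(add(S(add(Z, Z)), SZ))))
  [9] S(S(S(S(add(add(Z, Z), SZ)))))
  [10] S(S(S(S(add(Z, SZ)))))
  [11] S^5(Z)

Answer: SAME — A ⇓ S^5(Z), B ⇓ S^5(Z)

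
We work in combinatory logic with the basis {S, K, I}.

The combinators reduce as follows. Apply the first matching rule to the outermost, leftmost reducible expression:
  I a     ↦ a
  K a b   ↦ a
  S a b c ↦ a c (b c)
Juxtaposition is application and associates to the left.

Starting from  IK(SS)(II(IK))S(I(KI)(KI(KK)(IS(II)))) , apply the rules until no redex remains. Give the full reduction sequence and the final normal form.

  start: IK(SS)(II(IK))S(I(KI)(KI(KK)(IS(II))))
  step 1: K(SS)(II(IK))S(I(KI)(KI(KK)(IS(II))))
  step 2: SSS(I(KI)(KI(KK)(IS(II))))
  step 3: S(I(KI)(KI(KK)(IS(II))))(S(I(KI)(KI(KK)(IS(II)))))
  step 4: S(KI(KI(KK)(IS(II))))(S(I(KI)(KI(KK)(IS(II)))))
  step 5: SI(S(I(KI)(KI(KK)(IS(II)))))
  step 6: SI(S(KI(KI(KK)(IS(II)))))
  step 7: SI(SI)

Answer: normal form = SI(SI)  (in 7 steps)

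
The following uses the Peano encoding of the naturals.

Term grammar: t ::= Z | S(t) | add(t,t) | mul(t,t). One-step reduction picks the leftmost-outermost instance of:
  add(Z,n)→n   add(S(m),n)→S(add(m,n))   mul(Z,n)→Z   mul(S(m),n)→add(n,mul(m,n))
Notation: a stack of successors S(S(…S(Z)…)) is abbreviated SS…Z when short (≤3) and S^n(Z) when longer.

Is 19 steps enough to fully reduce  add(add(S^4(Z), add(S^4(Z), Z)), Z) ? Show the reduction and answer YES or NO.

Answer: YES — reaches normal form S^8(Z) in 19 ≤ 19 steps

Working:
  start: add(add(S^4(Z), add(S^4(Z), Z)), Z)
  →1  add(S(add(SSSZ, add(S^4(Z), Z))), Z)
  →2  S(add(add(SSSZ, add(S^4(Z), Z)), Z))
  →3  S(add(S(add(SSZ, add(S^4(Z), Z))), Z))
  →4  S(S(add(add(SSZ, add(S^4(Z), Z)), Z)))
  →5  S(S(add(S(add(SZ, add(S^4(Z), Z))), Z)))
  →6  S(S(S(add(add(SZ, add(S^4(Z), Z)), Z))))
  →7  S(S(S(add(S(add(Z, add(S^4(Z), Z))), Z))))
  →8  S(S(S(S(add(add(Z, add(S^4(Z), Z)), Z)))))
  →9  S(S(S(S(add(add(S^4(Z), Z), Z)))))
  →10  S(S(S(S(add(S(add(SSSZ, Z)), Z)))))
  →11  S(S(S(S(S(add(add(SSSZ, Z), Z))))))
  →12  S(S(S(S(S(add(S(add(SSZ, Z)), Z))))))
  →13  S(S(S(S(S(S(add(add(SSZ, Z), Z)))))))
  →14  S(S(S(S(S(S(add(S(add(SZ, Z)), Z)))))))
  →15  S(S(S(S(S(S(S(add(add(SZ, Z), Z))))))))
  →16  S(S(S(S(S(S(S(add(S(add(Z, Z)), Z))))))))
  →17  S(S(S(S(S(S(S(S(add(add(Z, Z), Z)))))))))
  →18  S(S(S(S(S(S(S(S(add(Z, Z)))))))))
  →19  S^8(Z)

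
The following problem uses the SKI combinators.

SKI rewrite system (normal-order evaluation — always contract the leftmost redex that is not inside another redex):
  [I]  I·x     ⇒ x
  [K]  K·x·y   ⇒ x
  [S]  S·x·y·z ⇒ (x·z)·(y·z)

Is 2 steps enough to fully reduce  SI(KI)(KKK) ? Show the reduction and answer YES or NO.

Answer: NO — after 2 steps the term is KKK(KI(KKK)), not yet normal

Working:
  start: SI(KI)(KKK)
  [1] I(KKK)(KI(KKK))
  [2] KKK(KI(KKK))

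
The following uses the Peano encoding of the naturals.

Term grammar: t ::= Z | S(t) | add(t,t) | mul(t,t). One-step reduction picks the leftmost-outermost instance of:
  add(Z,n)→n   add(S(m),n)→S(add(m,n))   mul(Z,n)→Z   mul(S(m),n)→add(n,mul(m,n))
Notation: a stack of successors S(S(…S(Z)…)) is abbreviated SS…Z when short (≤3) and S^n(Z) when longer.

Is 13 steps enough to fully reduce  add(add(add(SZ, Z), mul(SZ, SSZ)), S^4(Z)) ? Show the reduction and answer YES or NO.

  start: add(add(add(SZ, Z), mul(SZ, SSZ)), S^4(Z))
  [1] add(add(S(add(Z, Z)), mul(SZ, SSZ)), S^4(Z))
  [2] add(S(add(add(Z, Z), mul(SZ, SSZ))), S^4(Z))
  [3] S(add(add(add(Z, Z), mul(SZ, SSZ)), S^4(Z)))
  [4] S(add(add(Z, mul(SZ, SSZ)), S^4(Z)))
  [5] S(add(mul(SZ, SSZ), S^4(Z)))
  [6] S(add(add(SSZ, mul(Z, SSZ)), S^4(Z)))
  [7] S(add(S(add(SZ, mul(Z, SSZ))), S^4(Z)))
  [8] S(S(add(add(SZ, mul(Z, SSZ)), S^4(Z))))
  [9] S(S(add(S(add(Z, mul(Z, SSZ))), S^4(Z))))
  [10] S(S(S(add(add(Z, mul(Z, SSZ)), S^4(Z)))))
  [11] S(S(S(add(mul(Z, SSZ), S^4(Z)))))
  [12] S(S(S(add(Z, S^4(Z)))))
  [13] S^7(Z)

Answer: YES — reaches normal form S^7(Z) in 13 ≤ 13 steps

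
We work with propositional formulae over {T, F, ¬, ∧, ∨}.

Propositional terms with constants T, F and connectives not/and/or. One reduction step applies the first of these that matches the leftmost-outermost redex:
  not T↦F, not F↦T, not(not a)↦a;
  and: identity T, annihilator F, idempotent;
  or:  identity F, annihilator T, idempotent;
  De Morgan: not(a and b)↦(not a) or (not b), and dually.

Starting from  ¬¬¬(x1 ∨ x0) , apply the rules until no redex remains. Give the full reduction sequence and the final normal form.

Answer: normal form = ¬x1 ∧ ¬x0  (in 2 steps)

Working:
  start: ¬¬¬(x1 ∨ x0)
  →1  ¬(x1 ∨ x0)
  →2  ¬x1 ∧ ¬x0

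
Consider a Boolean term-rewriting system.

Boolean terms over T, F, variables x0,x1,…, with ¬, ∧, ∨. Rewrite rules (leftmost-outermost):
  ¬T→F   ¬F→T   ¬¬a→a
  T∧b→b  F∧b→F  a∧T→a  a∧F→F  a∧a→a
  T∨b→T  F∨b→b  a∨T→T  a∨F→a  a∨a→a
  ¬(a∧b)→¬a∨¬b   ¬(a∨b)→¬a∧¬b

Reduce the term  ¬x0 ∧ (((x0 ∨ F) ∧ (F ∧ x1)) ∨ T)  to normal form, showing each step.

Answer: normal form = ¬x0  (in 2 steps)

Derivation:
  start: ¬x0 ∧ (((x0 ∨ F) ∧ (F ∧ x1)) ∨ T)
  [1] ¬x0 ∧ T
  [2] ¬x0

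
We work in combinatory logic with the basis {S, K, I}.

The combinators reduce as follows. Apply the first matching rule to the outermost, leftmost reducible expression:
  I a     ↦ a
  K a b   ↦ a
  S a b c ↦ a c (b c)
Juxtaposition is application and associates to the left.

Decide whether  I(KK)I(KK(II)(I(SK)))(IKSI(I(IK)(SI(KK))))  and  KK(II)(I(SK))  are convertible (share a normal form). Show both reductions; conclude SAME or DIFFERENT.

Term A:
  start: I(KK)I(KK(II)(I(SK)))(IKSI(I(IK)(SI(KK))))
  [1] KKI(KK(II)(I(SK)))(IKSI(I(IK)(SI(KK))))
  [2] K(KK(II)(I(SK)))(IKSI(I(IK)(SI(KK))))
  [3] KK(II)(I(SK))
  [4] K(I(SK))
  [5] K(SK)

Term B:
  start: KK(II)(I(SK))
  [1] K(I(SK))
  [2] K(SK)

Answer: SAME — A ⇓ K(SK), B ⇓ K(SK)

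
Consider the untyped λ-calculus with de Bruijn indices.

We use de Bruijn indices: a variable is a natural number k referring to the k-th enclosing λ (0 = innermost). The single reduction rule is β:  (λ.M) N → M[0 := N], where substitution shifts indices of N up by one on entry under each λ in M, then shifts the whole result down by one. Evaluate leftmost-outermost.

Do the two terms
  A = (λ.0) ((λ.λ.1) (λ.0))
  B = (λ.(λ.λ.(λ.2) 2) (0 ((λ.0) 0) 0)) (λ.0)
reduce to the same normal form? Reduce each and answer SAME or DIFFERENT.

Term A:
  start: (λ.0) ((λ.λ.1) (λ.0))
  step 1: (λ.λ.1) (λ.0)
  step 2: λ.λ.0

Term B:
  start: (λ.(λ.λ.(λ.2) 2) (0 ((λ.0) 0) 0)) (λ.0)
  step 1: (λ.λ.(λ.2) (λ.0)) ((λ.0) ((λ.0) (λ.0)) (λ.0))
  step 2: λ.(λ.(λ.0) ((λ.0) (λ.0)) (λ.0)) (λ.0)
  step 3: λ.(λ.0) ((λ.0) (λ.0)) (λ.0)
  step 4: λ.(λ.0) (λ.0) (λ.0)
  step 5: λ.(λ.0) (λ.0)
  step 6: λ.λ.0

Answer: SAME — A ⇓ λ.λ.0, B ⇓ λ.λ.0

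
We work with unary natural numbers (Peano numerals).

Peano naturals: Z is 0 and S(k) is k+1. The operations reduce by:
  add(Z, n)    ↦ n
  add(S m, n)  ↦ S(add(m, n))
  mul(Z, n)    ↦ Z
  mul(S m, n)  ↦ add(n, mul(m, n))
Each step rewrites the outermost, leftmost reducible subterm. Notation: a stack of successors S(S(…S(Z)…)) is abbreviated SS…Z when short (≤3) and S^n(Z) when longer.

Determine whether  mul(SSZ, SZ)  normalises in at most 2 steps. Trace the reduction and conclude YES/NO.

Answer: NO — after 2 steps the term is S(add(Z, mul(SZ, SZ))), not yet normal

Derivation:
  start: mul(SSZ, SZ)
  [1] add(SZ, mul(SZ, SZ))
  [2] S(add(Z, mul(SZ, SZ)))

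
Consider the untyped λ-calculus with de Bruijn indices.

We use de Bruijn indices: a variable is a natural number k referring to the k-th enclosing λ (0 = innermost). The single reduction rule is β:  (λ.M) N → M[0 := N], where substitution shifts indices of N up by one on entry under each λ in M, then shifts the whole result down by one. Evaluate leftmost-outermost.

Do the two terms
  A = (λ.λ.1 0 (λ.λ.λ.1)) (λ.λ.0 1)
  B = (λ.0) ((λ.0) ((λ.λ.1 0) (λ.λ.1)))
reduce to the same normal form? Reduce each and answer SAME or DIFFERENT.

Answer: DIFFERENT — A ⇓ λ.λ.λ.1, B ⇓ λ.λ.1

Working:
Term A:
  start: (λ.λ.1 0 (λ.λ.λ.1)) (λ.λ.0 1)
  →1  λ.(λ.λ.0 1) 0 (λ.λ.λ.1)
  →2  λ.(λ.0 1) (λ.λ.λ.1)
  →3  λ.(λ.λ.λ.1) 0
  →4  λ.λ.λ.1

Term B:
  start: (λ.0) ((λ.0) ((λ.λ.1 0) (λ.λ.1)))
  →1  (λ.0) ((λ.λ.1 0) (λ.λ.1))
  →2  (λ.λ.1 0) (λ.λ.1)
  →3  λ.(λ.λ.1) 0
  →4  λ.λ.1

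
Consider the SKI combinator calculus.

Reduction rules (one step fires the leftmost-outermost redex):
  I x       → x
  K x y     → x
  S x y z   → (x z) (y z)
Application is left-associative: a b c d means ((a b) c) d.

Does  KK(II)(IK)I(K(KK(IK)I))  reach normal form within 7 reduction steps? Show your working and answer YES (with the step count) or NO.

Answer: YES — reaches normal form K(K(KI)) in 4 ≤ 7 steps

Derivation:
  start: KK(II)(IK)I(K(KK(IK)I))
  step 1: K(IK)I(K(KK(IK)I))
  step 2: IK(K(KK(IK)I))
  step 3: K(K(KK(IK)I))
  step 4: K(K(KI))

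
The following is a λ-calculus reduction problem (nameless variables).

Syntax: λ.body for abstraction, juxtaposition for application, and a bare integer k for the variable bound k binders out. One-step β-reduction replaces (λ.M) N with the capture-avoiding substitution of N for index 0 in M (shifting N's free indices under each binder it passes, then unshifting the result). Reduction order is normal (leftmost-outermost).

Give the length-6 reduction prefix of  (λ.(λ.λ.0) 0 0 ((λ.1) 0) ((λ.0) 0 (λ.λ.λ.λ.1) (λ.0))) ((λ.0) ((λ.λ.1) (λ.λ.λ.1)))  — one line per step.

Answer: after 6 steps: (λ.λ.λ.1) ((λ.0) ((λ.0) ((λ.λ.1) (λ.λ.λ.1))) (λ.λ.λ.λ.1) (λ.0))

Derivation:
  start: (λ.(λ.λ.0) 0 0 ((λ.1) 0) ((λ.0) 0 (λ.λ.λ.λ.1) (λ.0))) ((λ.0) ((λ.λ.1) (λ.λ.λ.1)))
  [1] (λ.λ.0) ((λ.0) ((λ.λ.1) (λ.λ.λ.1))) ((λ.0) ((λ.λ.1) (λ.λ.λ.1))) ((λ.(λ.0) ((λ.λ.1) (λ.λ.λ.1))) ((λ.0) ((λ.λ.1) (λ.λ.λ.1)))) ((λ.0) ((λ.0) ((λ.λ.1) (λ.λ.λ.1))) (λ.λ.λ.λ.1) (λ.0))
  [2] (λ.0) ((λ.0) ((λ.λ.1) (λ.λ.λ.1))) ((λ.(λ.0) ((λ.λ.1) (λ.λ.λ.1))) ((λ.0) ((λ.λ.1) (λ.λ.λ.1)))) ((λ.0) ((λ.0) ((λ.λ.1) (λ.λ.λ.1))) (λ.λ.λ.λ.1) (λ.0))
  [3] (λ.0) ((λ.λ.1) (λ.λ.λ.1)) ((λ.(λ.0) ((λ.λ.1) (λ.λ.λ.1))) ((λ.0) ((λ.λ.1) (λ.λ.λ.1)))) ((λ.0) ((λ.0) ((λ.λ.1) (λ.λ.λ.1))) (λ.λ.λ.λ.1) (λ.0))
  [4] (λ.λ.1) (λ.λ.λ.1) ((λ.(λ.0) ((λ.λ.1) (λ.λ.λ.1))) ((λ.0) ((λ.λ.1) (λ.λ.λ.1)))) ((λ.0) ((λ.0) ((λ.λ.1) (λ.λ.λ.1))) (λ.λ.λ.λ.1) (λ.0))
  [5] (λ.λ.λ.λ.1) ((λ.(λ.0) ((λ.λ.1) (λ.λ.λ.1))) ((λ.0) ((λ.λ.1) (λ.λ.λ.1)))) ((λ.0) ((λ.0) ((λ.λ.1) (λ.λ.λ.1))) (λ.λ.λ.λ.1) (λ.0))
  [6] (λ.λ.λ.1) ((λ.0) ((λ.0) ((λ.λ.1) (λ.λ.λ.1))) (λ.λ.λ.λ.1) (λ.0))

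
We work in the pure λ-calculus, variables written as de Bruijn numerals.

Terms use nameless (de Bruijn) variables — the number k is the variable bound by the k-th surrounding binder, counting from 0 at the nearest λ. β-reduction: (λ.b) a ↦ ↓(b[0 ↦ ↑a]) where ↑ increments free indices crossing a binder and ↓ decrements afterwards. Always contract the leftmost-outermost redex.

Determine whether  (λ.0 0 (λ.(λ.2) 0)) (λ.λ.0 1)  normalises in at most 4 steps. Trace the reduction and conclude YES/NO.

Answer: NO — after 4 steps the term is (λ.λ.λ.0 1) (λ.λ.0 1), not yet normal

Reduction:
  start: (λ.0 0 (λ.(λ.2) 0)) (λ.λ.0 1)
  step 1: (λ.λ.0 1) (λ.λ.0 1) (λ.(λ.λ.λ.0 1) 0)
  step 2: (λ.0 (λ.λ.0 1)) (λ.(λ.λ.λ.0 1) 0)
  step 3: (λ.(λ.λ.λ.0 1) 0) (λ.λ.0 1)
  step 4: (λ.λ.λ.0 1) (λ.λ.0 1)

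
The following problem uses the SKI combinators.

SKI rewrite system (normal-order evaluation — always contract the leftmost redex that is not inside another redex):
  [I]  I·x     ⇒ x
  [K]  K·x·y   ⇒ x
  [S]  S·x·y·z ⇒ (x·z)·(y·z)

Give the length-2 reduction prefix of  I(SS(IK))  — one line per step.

Answer: after 2 steps: SSK

Reduction:
  start: I(SS(IK))
  →1  SS(IK)
  →2  SSK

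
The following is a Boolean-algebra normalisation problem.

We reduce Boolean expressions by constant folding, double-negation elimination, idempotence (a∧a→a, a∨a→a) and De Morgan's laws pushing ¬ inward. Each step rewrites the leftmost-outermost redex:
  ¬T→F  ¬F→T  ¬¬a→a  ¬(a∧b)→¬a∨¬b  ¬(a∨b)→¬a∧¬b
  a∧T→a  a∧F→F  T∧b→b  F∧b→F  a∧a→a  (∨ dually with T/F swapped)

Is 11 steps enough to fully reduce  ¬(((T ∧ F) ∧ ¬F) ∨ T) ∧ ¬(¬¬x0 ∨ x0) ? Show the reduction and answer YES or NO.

Answer: YES — reaches normal form F in 10 ≤ 11 steps

Reduction:
  start: ¬(((T ∧ F) ∧ ¬F) ∨ T) ∧ ¬(¬¬x0 ∨ x0)
  →1  (¬((T ∧ F) ∧ ¬F) ∧ ¬T) ∧ ¬(¬¬x0 ∨ x0)
  →2  ((¬(T ∧ F) ∨ ¬¬F) ∧ ¬T) ∧ ¬(¬¬x0 ∨ x0)
  →3  (((¬T ∨ ¬F) ∨ ¬¬F) ∧ ¬T) ∧ ¬(¬¬x0 ∨ x0)
  →4  (((F ∨ ¬F) ∨ ¬¬F) ∧ ¬T) ∧ ¬(¬¬x0 ∨ x0)
  →5  ((¬F ∨ ¬¬F) ∧ ¬T) ∧ ¬(¬¬x0 ∨ x0)
  →6  ((T ∨ ¬¬F) ∧ ¬T) ∧ ¬(¬¬x0 ∨ x0)
  →7  (T ∧ ¬T) ∧ ¬(¬¬x0 ∨ x0)
  →8  ¬T ∧ ¬(¬¬x0 ∨ x0)
  →9  F ∧ ¬(¬¬x0 ∨ x0)
  →10  F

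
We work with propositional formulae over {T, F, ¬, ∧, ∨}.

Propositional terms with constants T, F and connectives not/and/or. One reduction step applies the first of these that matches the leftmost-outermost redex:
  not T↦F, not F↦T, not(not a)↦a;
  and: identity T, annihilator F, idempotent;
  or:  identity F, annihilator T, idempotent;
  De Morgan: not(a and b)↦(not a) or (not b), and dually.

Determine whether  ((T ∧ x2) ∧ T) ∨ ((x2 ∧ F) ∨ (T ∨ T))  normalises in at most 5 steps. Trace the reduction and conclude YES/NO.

  start: ((T ∧ x2) ∧ T) ∨ ((x2 ∧ F) ∨ (T ∨ T))
  step 1: (T ∧ x2) ∨ ((x2 ∧ F) ∨ (T ∨ T))
  step 2: x2 ∨ ((x2 ∧ F) ∨ (T ∨ T))
  step 3: x2 ∨ (F ∨ (T ∨ T))
  step 4: x2 ∨ (T ∨ T)
  step 5: x2 ∨ T

Answer: NO — after 5 steps the term is x2 ∨ T, not yet normal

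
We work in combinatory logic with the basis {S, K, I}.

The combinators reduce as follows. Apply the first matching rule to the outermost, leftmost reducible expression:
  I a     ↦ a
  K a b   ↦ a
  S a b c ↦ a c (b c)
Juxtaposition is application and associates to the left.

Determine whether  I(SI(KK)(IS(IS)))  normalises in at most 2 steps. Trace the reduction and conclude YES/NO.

  start: I(SI(KK)(IS(IS)))
  →1  SI(KK)(IS(IS))
  →2  I(IS(IS))(KK(IS(IS)))

Answer: NO — after 2 steps the term is I(IS(IS))(KK(IS(IS))), not yet normal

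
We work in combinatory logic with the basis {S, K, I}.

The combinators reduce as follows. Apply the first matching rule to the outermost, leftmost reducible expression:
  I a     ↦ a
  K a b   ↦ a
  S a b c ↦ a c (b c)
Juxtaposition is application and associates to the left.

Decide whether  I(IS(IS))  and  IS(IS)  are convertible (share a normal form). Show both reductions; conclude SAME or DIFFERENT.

Term A:
  start: I(IS(IS))
  →1  IS(IS)
  →2  S(IS)
  →3  SS

Term B:
  start: IS(IS)
  →1  S(IS)
  →2  SS

Answer: SAME — A ⇓ SS, B ⇓ SS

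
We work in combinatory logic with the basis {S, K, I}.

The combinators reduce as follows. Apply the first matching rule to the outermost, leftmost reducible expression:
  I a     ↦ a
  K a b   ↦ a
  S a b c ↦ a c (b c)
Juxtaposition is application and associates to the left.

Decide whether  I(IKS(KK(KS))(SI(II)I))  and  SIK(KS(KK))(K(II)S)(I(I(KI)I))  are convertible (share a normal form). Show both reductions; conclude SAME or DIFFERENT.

Term A:
  start: I(IKS(KK(KS))(SI(II)I))
  →1  IKS(KK(KS))(SI(II)I)
  →2  KS(KK(KS))(SI(II)I)
  →3  S(SI(II)I)
  →4  S(II(III))
  →5  S(I(III))
  →6  S(III)
  →7  S(II)
  →8  SI

Term B:
  start: SIK(KS(KK))(K(II)S)(I(I(KI)I))
  →1  I(KS(KK))(K(KS(KK)))(K(II)S)(I(I(KI)I))
  →2  KS(KK)(K(KS(KK)))(K(II)S)(I(I(KI)I))
  →3  S(K(KS(KK)))(K(II)S)(I(I(KI)I))
  →4  K(KS(KK))(I(I(KI)I))(K(II)S(I(I(KI)I)))
  →5  KS(KK)(K(II)S(I(I(KI)I)))
  →6  S(K(II)S(I(I(KI)I)))
  →7  S(II(I(I(KI)I)))
  →8  S(I(I(I(KI)I)))
  →9  S(I(I(KI)I))
  →10  S(I(KI)I)
  →11  S(KII)
  →12  SI

Answer: SAME — A ⇓ SI, B ⇓ SI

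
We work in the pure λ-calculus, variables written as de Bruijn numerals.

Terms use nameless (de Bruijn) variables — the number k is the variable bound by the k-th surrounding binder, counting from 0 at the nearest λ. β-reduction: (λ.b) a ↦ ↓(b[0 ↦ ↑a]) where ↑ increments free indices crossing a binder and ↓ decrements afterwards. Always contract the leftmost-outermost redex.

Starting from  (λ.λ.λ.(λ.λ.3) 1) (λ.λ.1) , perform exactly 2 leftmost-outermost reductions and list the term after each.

Answer: after 2 steps: λ.λ.λ.2

Derivation:
  start: (λ.λ.λ.(λ.λ.3) 1) (λ.λ.1)
  step 1: λ.λ.(λ.λ.3) 1
  step 2: λ.λ.λ.2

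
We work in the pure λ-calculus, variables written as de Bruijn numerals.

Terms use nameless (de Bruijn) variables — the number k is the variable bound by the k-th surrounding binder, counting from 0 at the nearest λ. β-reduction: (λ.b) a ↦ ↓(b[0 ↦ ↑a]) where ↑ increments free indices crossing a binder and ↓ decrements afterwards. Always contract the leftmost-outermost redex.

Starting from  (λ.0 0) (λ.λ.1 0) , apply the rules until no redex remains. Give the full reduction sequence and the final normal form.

  start: (λ.0 0) (λ.λ.1 0)
  →1  (λ.λ.1 0) (λ.λ.1 0)
  →2  λ.(λ.λ.1 0) 0
  →3  λ.λ.1 0

Answer: normal form = λ.λ.1 0  (in 3 steps)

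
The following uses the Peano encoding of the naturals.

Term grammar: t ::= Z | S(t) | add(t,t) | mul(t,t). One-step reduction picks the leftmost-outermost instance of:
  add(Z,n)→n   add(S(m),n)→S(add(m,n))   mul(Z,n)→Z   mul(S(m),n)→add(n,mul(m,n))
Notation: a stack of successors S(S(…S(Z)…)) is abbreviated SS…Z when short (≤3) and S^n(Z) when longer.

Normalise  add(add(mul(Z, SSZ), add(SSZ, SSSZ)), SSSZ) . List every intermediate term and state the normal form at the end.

Answer: normal form = S^8(Z)  (in 11 steps)

Reduction:
  start: add(add(mul(Z, SSZ), add(SSZ, SSSZ)), SSSZ)
  step 1: add(add(Z, add(SSZ, SSSZ)), SSSZ)
  step 2: add(add(SSZ, SSSZ), SSSZ)
  step 3: add(S(add(SZ, SSSZ)), SSSZ)
  step 4: S(add(add(SZ, SSSZ), SSSZ))
  step 5: S(add(S(add(Z, SSSZ)), SSSZ))
  step 6: S(S(add(add(Z, SSSZ), SSSZ)))
  step 7: S(S(add(SSSZ, SSSZ)))
  step 8: S(S(S(add(SSZ, SSSZ))))
  step 9: S(S(S(S(add(SZ, SSSZ)))))
  step 10: S(S(S(S(S(add(Z, SSSZ))))))
  step 11: S^8(Z)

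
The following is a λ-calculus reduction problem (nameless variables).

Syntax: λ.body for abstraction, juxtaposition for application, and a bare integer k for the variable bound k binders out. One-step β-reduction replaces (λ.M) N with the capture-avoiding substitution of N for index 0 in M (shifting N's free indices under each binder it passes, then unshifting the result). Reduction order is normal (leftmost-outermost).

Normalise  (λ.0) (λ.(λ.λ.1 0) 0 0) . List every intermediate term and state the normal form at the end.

Answer: normal form = λ.0 0  (in 3 steps)

Derivation:
  start: (λ.0) (λ.(λ.λ.1 0) 0 0)
  [1] λ.(λ.λ.1 0) 0 0
  [2] λ.(λ.1 0) 0
  [3] λ.0 0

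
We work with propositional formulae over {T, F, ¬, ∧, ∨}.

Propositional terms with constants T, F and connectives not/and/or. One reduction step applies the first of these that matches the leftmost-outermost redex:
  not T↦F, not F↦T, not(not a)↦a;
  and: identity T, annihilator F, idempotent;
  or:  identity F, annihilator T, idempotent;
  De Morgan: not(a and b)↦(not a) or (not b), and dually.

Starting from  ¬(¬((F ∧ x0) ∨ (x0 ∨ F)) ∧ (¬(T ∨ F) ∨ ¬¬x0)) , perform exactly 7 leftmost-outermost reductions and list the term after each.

Answer: after 7 steps: x0 ∨ ((T ∨ F) ∧ ¬¬¬x0)

Working:
  start: ¬(¬((F ∧ x0) ∨ (x0 ∨ F)) ∧ (¬(T ∨ F) ∨ ¬¬x0))
  step 1: ¬¬((F ∧ x0) ∨ (x0 ∨ F)) ∨ ¬(¬(T ∨ F) ∨ ¬¬x0)
  step 2: ((F ∧ x0) ∨ (x0 ∨ F)) ∨ ¬(¬(T ∨ F) ∨ ¬¬x0)
  step 3: (F ∨ (x0 ∨ F)) ∨ ¬(¬(T ∨ F) ∨ ¬¬x0)
  step 4: (x0 ∨ F) ∨ ¬(¬(T ∨ F) ∨ ¬¬x0)
  step 5: x0 ∨ ¬(¬(T ∨ F) ∨ ¬¬x0)
  step 6: x0 ∨ (¬¬(T ∨ F) ∧ ¬¬¬x0)
  step 7: x0 ∨ ((T ∨ F) ∧ ¬¬¬x0)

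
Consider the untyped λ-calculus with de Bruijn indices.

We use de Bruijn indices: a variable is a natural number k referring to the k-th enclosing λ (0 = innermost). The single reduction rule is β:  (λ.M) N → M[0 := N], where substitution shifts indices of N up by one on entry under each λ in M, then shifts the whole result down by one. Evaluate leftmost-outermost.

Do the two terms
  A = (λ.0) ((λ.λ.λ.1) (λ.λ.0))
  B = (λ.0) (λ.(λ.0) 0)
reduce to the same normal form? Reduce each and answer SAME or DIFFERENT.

Term A:
  start: (λ.0) ((λ.λ.λ.1) (λ.λ.0))
  →1  (λ.λ.λ.1) (λ.λ.0)
  →2  λ.λ.1

Term B:
  start: (λ.0) (λ.(λ.0) 0)
  →1  λ.(λ.0) 0
  →2  λ.0

Answer: DIFFERENT — A ⇓ λ.λ.1, B ⇓ λ.0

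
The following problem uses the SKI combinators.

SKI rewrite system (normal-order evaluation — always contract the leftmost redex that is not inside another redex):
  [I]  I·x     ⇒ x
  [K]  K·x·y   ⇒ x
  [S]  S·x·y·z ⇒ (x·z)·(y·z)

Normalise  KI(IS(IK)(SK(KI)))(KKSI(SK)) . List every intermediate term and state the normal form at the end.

Answer: normal form = I  (in 4 steps)

Reduction:
  start: KI(IS(IK)(SK(KI)))(KKSI(SK))
  step 1: I(KKSI(SK))
  step 2: KKSI(SK)
  step 3: KI(SK)
  step 4: I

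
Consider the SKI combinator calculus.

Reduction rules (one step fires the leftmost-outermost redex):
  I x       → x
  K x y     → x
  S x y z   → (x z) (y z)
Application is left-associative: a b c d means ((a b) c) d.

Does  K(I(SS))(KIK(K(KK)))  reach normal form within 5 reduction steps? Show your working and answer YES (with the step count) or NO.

  start: K(I(SS))(KIK(K(KK)))
  step 1: I(SS)
  step 2: SS

Answer: YES — reaches normal form SS in 2 ≤ 5 steps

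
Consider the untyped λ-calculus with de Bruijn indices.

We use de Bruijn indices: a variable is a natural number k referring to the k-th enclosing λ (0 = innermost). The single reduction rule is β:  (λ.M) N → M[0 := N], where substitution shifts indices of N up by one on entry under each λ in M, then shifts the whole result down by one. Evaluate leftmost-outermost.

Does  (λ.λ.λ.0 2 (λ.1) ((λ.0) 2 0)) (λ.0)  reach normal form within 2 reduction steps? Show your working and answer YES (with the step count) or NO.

Answer: NO — after 2 steps the term is λ.λ.0 (λ.0) (λ.1) ((λ.0) 0), not yet normal

Reduction:
  start: (λ.λ.λ.0 2 (λ.1) ((λ.0) 2 0)) (λ.0)
  step 1: λ.λ.0 (λ.0) (λ.1) ((λ.0) (λ.0) 0)
  step 2: λ.λ.0 (λ.0) (λ.1) ((λ.0) 0)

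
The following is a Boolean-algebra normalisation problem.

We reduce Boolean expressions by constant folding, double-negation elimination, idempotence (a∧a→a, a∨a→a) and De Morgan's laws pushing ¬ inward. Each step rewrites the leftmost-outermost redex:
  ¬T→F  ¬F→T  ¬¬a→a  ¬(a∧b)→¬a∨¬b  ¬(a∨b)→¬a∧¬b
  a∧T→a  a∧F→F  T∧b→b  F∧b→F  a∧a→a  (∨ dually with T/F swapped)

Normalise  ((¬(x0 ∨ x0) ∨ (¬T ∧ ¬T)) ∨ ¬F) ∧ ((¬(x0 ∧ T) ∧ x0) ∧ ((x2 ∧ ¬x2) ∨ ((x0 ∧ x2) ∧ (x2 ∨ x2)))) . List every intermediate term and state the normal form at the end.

Answer: normal form = (¬x0 ∧ x0) ∧ ((x2 ∧ ¬x2) ∨ ((x0 ∧ x2) ∧ x2))  (in 12 steps)

Working:
  start: ((¬(x0 ∨ x0) ∨ (¬T ∧ ¬T)) ∨ ¬F) ∧ ((¬(x0 ∧ T) ∧ x0) ∧ ((x2 ∧ ¬x2) ∨ ((x0 ∧ x2) ∧ (x2 ∨ x2))))
  [1] (((¬x0 ∧ ¬x0) ∨ (¬T ∧ ¬T)) ∨ ¬F) ∧ ((¬(x0 ∧ T) ∧ x0) ∧ ((x2 ∧ ¬x2) ∨ ((x0 ∧ x2) ∧ (x2 ∨ x2))))
  [2] ((¬x0 ∨ (¬T ∧ ¬T)) ∨ ¬F) ∧ ((¬(x0 ∧ T) ∧ x0) ∧ ((x2 ∧ ¬x2) ∨ ((x0 ∧ x2) ∧ (x2 ∨ x2))))
  [3] ((¬x0 ∨ ¬T) ∨ ¬F) ∧ ((¬(x0 ∧ T) ∧ x0) ∧ ((x2 ∧ ¬x2) ∨ ((x0 ∧ x2) ∧ (x2 ∨ x2))))
  [4] ((¬x0 ∨ F) ∨ ¬F) ∧ ((¬(x0 ∧ T) ∧ x0) ∧ ((x2 ∧ ¬x2) ∨ ((x0 ∧ x2) ∧ (x2 ∨ x2))))
  [5] (¬x0 ∨ ¬F) ∧ ((¬(x0 ∧ T) ∧ x0) ∧ ((x2 ∧ ¬x2) ∨ ((x0 ∧ x2) ∧ (x2 ∨ x2))))
  [6] (¬x0 ∨ T) ∧ ((¬(x0 ∧ T) ∧ x0) ∧ ((x2 ∧ ¬x2) ∨ ((x0 ∧ x2) ∧ (x2 ∨ x2))))
  [7] T ∧ ((¬(x0 ∧ T) ∧ x0) ∧ ((x2 ∧ ¬x2) ∨ ((x0 ∧ x2) ∧ (x2 ∨ x2))))
  [8] (¬(x0 ∧ T) ∧ x0) ∧ ((x2 ∧ ¬x2) ∨ ((x0 ∧ x2) ∧ (x2 ∨ x2)))
  [9] ((¬x0 ∨ ¬T) ∧ x0) ∧ ((x2 ∧ ¬x2) ∨ ((x0 ∧ x2) ∧ (x2 ∨ x2)))
  [10] ((¬x0 ∨ F) ∧ x0) ∧ ((x2 ∧ ¬x2) ∨ ((x0 ∧ x2) ∧ (x2 ∨ x2)))
  [11] (¬x0 ∧ x0) ∧ ((x2 ∧ ¬x2) ∨ ((x0 ∧ x2) ∧ (x2 ∨ x2)))
  [12] (¬x0 ∧ x0) ∧ ((x2 ∧ ¬x2) ∨ ((x0 ∧ x2) ∧ x2))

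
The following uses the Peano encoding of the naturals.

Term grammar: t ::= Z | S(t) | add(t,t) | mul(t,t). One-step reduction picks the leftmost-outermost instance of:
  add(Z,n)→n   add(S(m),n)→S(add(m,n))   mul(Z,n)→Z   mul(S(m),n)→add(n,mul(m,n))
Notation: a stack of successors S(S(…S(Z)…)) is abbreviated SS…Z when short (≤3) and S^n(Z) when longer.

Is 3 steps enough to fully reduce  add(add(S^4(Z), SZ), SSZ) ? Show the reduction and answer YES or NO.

Answer: NO — after 3 steps the term is S(add(S(add(SSZ, SZ)), SSZ)), not yet normal

Reduction:
  start: add(add(S^4(Z), SZ), SSZ)
  [1] add(S(add(SSSZ, SZ)), SSZ)
  [2] S(add(add(SSSZ, SZ), SSZ))
  [3] S(add(S(add(SSZ, SZ)), SSZ))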